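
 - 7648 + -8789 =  - 16437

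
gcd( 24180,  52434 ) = 6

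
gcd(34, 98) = 2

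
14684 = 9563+5121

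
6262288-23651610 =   -  17389322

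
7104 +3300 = 10404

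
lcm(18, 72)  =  72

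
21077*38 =800926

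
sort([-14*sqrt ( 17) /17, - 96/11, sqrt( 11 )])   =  [ - 96/11,  -  14 * sqrt( 17) /17,sqrt( 11)]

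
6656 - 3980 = 2676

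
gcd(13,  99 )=1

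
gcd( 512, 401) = 1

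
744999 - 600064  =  144935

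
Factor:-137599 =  - 7^1 * 11^1*1787^1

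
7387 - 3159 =4228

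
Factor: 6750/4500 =3/2 = 2^( - 1 )*3^1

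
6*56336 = 338016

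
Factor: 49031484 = 2^2* 3^1*4085957^1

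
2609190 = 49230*53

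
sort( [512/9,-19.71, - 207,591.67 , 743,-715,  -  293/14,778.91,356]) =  [ - 715, - 207,-293/14,-19.71 , 512/9, 356,591.67, 743,778.91] 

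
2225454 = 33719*66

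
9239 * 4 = 36956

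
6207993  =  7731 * 803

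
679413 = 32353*21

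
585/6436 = 585/6436 =0.09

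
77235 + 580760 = 657995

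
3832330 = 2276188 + 1556142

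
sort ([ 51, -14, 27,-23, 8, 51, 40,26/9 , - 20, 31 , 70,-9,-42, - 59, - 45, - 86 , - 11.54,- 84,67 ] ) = [ -86, - 84, - 59 , - 45, - 42 , - 23,-20, -14,-11.54, - 9 , 26/9, 8, 27, 31, 40, 51, 51, 67, 70]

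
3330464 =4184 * 796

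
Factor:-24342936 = - 2^3*3^1*31^1 *32719^1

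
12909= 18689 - 5780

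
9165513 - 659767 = 8505746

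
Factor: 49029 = 3^1*59^1*277^1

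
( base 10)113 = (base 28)41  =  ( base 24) 4H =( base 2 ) 1110001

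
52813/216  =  52813/216 = 244.50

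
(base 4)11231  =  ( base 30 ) c5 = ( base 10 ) 365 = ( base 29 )CH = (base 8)555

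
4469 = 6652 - 2183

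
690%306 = 78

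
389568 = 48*8116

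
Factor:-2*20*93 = -2^3*3^1*5^1 * 31^1 = - 3720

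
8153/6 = 8153/6 = 1358.83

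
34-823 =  - 789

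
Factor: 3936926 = 2^1*7^1 * 179^1*1571^1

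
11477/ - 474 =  - 25 + 373/474 = - 24.21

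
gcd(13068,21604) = 44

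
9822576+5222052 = 15044628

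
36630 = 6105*6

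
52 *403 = 20956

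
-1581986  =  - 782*2023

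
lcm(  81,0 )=0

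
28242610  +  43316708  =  71559318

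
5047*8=40376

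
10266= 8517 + 1749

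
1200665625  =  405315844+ 795349781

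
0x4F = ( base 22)3D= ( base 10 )79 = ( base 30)2j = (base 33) 2D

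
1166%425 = 316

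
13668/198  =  69+ 1/33 = 69.03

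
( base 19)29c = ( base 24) 1DH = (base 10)905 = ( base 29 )126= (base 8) 1611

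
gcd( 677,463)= 1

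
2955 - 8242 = -5287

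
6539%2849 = 841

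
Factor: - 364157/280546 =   -  527/406 = - 2^ ( - 1)  *  7^( - 1 )* 17^1*29^( - 1) * 31^1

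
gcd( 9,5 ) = 1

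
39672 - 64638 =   -  24966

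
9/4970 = 9/4970 = 0.00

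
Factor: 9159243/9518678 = 2^(-1) *3^1*13^( - 1)*17^1*179593^1 *366103^ (-1)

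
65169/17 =65169/17 = 3833.47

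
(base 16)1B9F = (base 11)5349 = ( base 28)90F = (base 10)7071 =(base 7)26421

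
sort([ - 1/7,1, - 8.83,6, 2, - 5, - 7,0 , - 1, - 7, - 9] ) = [ - 9, - 8.83,-7, - 7, - 5, - 1, - 1/7,  0, 1,2,6]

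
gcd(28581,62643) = 21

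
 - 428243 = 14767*( - 29) 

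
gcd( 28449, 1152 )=9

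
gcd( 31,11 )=1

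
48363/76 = 636+ 27/76  =  636.36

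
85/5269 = 85/5269 = 0.02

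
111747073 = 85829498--25917575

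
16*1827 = 29232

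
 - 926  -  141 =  - 1067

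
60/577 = 60/577=0.10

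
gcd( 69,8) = 1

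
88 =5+83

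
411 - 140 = 271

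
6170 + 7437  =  13607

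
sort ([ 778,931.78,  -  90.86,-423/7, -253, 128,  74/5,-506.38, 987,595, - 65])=[ - 506.38, - 253,-90.86, - 65,  -  423/7,74/5, 128, 595,  778 , 931.78, 987] 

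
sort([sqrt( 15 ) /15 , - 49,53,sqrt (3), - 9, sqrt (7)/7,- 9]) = [ - 49, - 9, - 9,sqrt( 15)/15, sqrt(7 )/7,sqrt( 3 ),53]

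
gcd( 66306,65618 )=86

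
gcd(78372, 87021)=9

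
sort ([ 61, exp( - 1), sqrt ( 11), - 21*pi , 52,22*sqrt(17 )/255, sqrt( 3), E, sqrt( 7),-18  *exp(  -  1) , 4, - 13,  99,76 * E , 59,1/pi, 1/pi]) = [  -  21*pi, - 13, - 18*exp(- 1), 1/pi, 1/pi, 22*sqrt(17 ) /255, exp( - 1),sqrt(3), sqrt(7), E,sqrt(11), 4, 52, 59, 61, 99, 76*E]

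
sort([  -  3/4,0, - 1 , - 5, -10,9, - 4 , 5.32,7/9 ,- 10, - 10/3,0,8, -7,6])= [ -10, - 10, - 7, - 5, - 4,- 10/3, -1, - 3/4,0, 0,7/9,5.32, 6 , 8, 9]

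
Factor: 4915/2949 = 3^ (  -  1 )*5^1 = 5/3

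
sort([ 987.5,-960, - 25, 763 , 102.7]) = [- 960, - 25,102.7 , 763, 987.5 ] 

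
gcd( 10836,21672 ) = 10836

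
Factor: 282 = 2^1 * 3^1*47^1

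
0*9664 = 0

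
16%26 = 16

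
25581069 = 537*47637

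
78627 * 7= 550389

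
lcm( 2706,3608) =10824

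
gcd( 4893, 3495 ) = 699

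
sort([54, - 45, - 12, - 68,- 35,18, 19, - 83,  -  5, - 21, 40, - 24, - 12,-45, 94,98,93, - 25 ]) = [ - 83, - 68, - 45, - 45, - 35, - 25, - 24,-21, -12, - 12,- 5,18, 19,  40,  54, 93, 94,  98]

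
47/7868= 47/7868= 0.01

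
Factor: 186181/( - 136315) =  - 5^ (- 1)*19^1 * 41^1*137^ ( - 1)*199^( -1 )*239^1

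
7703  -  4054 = 3649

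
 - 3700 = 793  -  4493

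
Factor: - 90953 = -19^1*4787^1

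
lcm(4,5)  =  20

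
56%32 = 24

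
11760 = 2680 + 9080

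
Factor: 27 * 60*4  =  6480 = 2^4*3^4 *5^1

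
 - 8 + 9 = 1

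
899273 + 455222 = 1354495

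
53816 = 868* 62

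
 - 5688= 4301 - 9989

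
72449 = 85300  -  12851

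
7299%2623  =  2053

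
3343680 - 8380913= - 5037233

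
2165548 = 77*28124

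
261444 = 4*65361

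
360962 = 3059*118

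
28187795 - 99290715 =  - 71102920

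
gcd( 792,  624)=24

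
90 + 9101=9191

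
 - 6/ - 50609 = 6/50609=   0.00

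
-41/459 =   -  1 + 418/459 = - 0.09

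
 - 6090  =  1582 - 7672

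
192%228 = 192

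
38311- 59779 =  - 21468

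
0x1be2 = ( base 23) DB8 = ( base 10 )7138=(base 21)g3j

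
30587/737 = 30587/737 = 41.50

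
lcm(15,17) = 255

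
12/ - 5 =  - 3+ 3/5 =- 2.40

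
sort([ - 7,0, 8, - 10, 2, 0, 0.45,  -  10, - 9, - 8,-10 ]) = [ - 10, - 10,- 10, - 9 , - 8, -7, 0, 0, 0.45,2,8] 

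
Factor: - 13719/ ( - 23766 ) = 2^(  -  1) * 233^( - 1)*269^1 = 269/466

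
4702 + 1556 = 6258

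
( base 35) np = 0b1100111110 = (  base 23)1d2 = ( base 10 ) 830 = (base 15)3a5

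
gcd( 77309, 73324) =797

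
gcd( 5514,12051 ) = 3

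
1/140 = 1/140= 0.01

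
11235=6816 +4419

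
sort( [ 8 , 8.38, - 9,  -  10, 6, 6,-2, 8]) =[-10,-9, - 2,6,6, 8, 8,  8.38 ]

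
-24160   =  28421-52581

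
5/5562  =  5/5562 = 0.00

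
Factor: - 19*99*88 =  - 2^3*3^2*11^2*19^1 = - 165528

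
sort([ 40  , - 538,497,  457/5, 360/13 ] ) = [ - 538,360/13, 40,457/5,497]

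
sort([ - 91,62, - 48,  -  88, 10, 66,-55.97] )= [ - 91 , - 88, -55.97, -48, 10,62, 66 ] 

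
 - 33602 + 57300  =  23698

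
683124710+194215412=877340122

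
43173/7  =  43173/7 = 6167.57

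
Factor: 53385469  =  53^1 * 101^1 * 9973^1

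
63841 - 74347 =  - 10506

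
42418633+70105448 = 112524081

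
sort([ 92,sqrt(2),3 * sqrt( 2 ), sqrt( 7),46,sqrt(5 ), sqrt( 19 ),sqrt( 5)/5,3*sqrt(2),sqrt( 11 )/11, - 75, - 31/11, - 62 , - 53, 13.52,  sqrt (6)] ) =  [ - 75, - 62, - 53, - 31/11,sqrt(11 ) /11, sqrt(5)/5,  sqrt( 2),sqrt( 5) , sqrt ( 6 ),sqrt( 7 ) , 3  *  sqrt (2),3*sqrt ( 2 ), sqrt( 19),13.52, 46,92]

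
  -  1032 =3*(  -  344)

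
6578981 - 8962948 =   -  2383967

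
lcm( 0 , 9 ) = 0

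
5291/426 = 12+179/426=12.42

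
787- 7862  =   -7075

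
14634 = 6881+7753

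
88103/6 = 88103/6=14683.83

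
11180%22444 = 11180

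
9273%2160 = 633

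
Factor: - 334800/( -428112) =775/991 = 5^2 * 31^1*991^( - 1) 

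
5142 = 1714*3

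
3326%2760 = 566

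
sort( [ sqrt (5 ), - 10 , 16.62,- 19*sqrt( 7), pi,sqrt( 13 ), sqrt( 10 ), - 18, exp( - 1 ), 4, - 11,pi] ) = [-19 * sqrt(7), - 18, - 11, - 10,exp( - 1 ) , sqrt(5), pi, pi, sqrt(10), sqrt( 13),  4, 16.62]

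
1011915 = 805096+206819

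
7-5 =2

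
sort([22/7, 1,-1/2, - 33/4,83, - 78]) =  [ - 78, - 33/4, - 1/2, 1, 22/7,83 ]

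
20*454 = 9080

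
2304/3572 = 576/893=0.65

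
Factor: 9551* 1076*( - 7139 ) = -2^2*11^2 * 59^1*269^1 * 9551^1 = - 73366617764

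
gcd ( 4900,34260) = 20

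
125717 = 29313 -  - 96404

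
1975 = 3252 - 1277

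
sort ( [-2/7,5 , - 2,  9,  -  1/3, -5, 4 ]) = [ - 5,  -  2, - 1/3, - 2/7,4, 5, 9 ] 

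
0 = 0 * 932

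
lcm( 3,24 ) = 24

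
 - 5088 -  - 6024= 936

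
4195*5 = 20975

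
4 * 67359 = 269436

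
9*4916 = 44244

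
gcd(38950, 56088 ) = 1558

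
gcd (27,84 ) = 3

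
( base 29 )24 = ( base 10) 62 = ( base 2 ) 111110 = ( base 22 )2i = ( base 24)2e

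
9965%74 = 49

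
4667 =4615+52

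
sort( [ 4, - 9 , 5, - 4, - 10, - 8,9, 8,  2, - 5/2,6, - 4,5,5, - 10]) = [- 10, - 10 , - 9,  -  8, - 4, - 4, - 5/2,2,4,5, 5,  5,6, 8,9 ] 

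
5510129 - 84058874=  - 78548745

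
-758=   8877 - 9635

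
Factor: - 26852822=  - 2^1*23^1 * 137^1 * 4261^1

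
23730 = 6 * 3955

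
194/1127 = 194/1127 = 0.17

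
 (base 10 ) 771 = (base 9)1046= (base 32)O3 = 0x303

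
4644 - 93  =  4551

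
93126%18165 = 2301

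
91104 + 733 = 91837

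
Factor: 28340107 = 31^1*47^1*53^1*367^1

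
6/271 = 6/271 = 0.02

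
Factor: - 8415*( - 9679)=3^2*5^1*11^1 * 17^1*9679^1 = 81448785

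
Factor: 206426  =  2^1*11^2*853^1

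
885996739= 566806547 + 319190192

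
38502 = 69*558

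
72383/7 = 10340+3/7 = 10340.43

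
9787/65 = 9787/65=   150.57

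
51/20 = 51/20 = 2.55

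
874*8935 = 7809190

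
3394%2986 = 408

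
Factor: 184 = 2^3 * 23^1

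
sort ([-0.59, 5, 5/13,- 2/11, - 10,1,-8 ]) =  [ - 10, - 8,-0.59,  -  2/11, 5/13,1, 5]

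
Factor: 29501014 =2^1*3643^1*4049^1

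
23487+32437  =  55924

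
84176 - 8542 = 75634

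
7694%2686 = 2322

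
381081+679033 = 1060114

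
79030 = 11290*7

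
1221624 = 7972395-6750771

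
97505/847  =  115 + 100/847 = 115.12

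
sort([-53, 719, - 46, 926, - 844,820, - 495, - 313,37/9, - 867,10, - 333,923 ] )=[  -  867,- 844, - 495, - 333, - 313,  -  53, - 46, 37/9, 10, 719, 820,  923, 926]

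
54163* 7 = 379141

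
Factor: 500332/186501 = 2^2*3^ ( - 1)*83^( - 1)* 167^1 = 668/249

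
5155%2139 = 877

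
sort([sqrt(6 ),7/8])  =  [ 7/8, sqrt(6 )] 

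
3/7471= 3/7471 = 0.00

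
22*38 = 836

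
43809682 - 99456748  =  -55647066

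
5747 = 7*821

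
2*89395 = 178790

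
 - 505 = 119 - 624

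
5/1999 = 5/1999 = 0.00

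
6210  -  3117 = 3093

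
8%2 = 0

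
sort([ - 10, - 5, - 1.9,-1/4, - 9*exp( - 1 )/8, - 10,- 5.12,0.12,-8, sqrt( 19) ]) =[  -  10, - 10,-8, - 5.12, - 5, - 1.9, - 9*exp ( - 1)/8,-1/4,0.12, sqrt( 19)]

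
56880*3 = 170640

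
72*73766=5311152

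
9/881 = 9/881=0.01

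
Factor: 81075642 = 2^1*3^1*139^1 * 97213^1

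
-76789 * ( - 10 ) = 767890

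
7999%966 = 271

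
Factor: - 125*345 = -43125 = - 3^1 * 5^4*23^1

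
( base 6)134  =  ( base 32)1Q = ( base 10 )58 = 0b111010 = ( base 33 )1p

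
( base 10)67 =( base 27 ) 2d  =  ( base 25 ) 2h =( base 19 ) 3a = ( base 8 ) 103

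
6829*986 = 6733394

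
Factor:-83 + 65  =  -2^1*3^2 = -18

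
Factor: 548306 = 2^1*11^1 * 24923^1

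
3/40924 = 3/40924 =0.00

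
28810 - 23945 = 4865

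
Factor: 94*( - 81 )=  - 7614=-  2^1*3^4*47^1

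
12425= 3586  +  8839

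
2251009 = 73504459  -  71253450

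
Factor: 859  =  859^1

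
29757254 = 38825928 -9068674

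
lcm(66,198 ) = 198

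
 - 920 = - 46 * 20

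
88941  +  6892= 95833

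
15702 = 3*5234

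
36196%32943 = 3253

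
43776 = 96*456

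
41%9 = 5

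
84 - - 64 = 148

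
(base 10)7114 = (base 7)26512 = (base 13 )3313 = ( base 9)10674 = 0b1101111001010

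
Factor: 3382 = 2^1*19^1*89^1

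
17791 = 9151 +8640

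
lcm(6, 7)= 42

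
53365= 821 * 65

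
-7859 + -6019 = -13878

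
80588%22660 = 12608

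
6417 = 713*9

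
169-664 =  - 495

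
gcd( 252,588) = 84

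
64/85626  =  32/42813= 0.00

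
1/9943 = 1/9943  =  0.00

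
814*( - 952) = -774928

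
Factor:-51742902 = - 2^1*3^1*29^1*41^1* 7253^1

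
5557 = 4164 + 1393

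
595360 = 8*74420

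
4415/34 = 129 + 29/34 = 129.85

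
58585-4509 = 54076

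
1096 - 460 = 636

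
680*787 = 535160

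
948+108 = 1056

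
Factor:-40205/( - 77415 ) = 3^( - 1)* 11^1*13^( - 1 )*17^1 * 43^1*397^(-1) = 8041/15483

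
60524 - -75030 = 135554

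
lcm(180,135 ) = 540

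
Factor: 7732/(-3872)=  - 2^( - 3)*11^( - 2)*1933^1= -  1933/968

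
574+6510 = 7084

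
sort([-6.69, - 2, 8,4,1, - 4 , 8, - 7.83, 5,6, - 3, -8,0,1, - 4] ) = [ - 8, - 7.83, - 6.69,-4, - 4, - 3, - 2,0,1, 1, 4,5,6 , 8, 8] 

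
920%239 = 203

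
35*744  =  26040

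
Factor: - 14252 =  - 2^2*7^1*509^1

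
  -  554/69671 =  - 554/69671=-  0.01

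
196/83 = 196/83  =  2.36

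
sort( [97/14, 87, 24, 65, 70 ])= [97/14,24, 65,  70 , 87] 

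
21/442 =21/442= 0.05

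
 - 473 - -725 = 252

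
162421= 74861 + 87560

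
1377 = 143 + 1234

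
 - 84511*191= - 16141601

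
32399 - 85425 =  - 53026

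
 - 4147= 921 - 5068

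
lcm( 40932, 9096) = 81864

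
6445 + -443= 6002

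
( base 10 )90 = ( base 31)2S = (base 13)6c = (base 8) 132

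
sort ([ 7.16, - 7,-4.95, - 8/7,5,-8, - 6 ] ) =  [ - 8, - 7, - 6,- 4.95,- 8/7, 5,7.16]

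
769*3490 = 2683810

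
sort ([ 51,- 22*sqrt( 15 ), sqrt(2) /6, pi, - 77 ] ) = [- 22 * sqrt( 15) , - 77 , sqrt( 2)/6,pi,51 ]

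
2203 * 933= 2055399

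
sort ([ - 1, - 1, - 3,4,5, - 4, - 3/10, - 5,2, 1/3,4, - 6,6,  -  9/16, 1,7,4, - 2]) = [ - 6, - 5, - 4,-3, - 2,-1, - 1, - 9/16, - 3/10,1/3,1, 2,4,4, 4, 5,6,7]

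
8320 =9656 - 1336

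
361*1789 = 645829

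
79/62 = 79/62  =  1.27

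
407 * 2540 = 1033780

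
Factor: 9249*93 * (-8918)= -7670880126=- 2^1*3^2 *7^3*13^1*31^1*3083^1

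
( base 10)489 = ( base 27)i3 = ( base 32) f9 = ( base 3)200010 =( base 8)751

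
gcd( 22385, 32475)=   5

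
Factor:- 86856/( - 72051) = 2^3*11^1*73^( - 1 ) = 88/73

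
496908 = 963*516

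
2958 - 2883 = 75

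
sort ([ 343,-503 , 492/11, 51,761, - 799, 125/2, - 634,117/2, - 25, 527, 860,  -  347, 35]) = [ - 799, - 634,  -  503 , - 347,  -  25,35, 492/11, 51,  117/2, 125/2, 343 , 527, 761, 860]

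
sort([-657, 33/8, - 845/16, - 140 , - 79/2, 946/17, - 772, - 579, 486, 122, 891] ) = [  -  772, - 657, - 579, - 140, - 845/16, - 79/2, 33/8, 946/17 , 122, 486, 891 ]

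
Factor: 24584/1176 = 439/21 = 3^( - 1)* 7^( -1 )*439^1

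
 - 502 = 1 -503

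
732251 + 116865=849116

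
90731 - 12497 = 78234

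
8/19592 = 1/2449 = 0.00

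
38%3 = 2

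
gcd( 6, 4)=2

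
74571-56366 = 18205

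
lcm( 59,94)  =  5546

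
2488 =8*311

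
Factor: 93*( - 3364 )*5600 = -1751971200= - 2^7*3^1*5^2*7^1 * 29^2*31^1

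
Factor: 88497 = 3^2*9833^1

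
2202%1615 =587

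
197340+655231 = 852571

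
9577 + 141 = 9718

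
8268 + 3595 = 11863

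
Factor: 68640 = 2^5*3^1 *5^1*11^1 * 13^1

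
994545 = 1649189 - 654644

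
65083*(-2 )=-130166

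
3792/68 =948/17 = 55.76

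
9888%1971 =33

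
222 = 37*6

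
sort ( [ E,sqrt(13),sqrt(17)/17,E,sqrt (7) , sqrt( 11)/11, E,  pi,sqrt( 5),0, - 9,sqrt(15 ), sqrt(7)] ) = [ - 9, 0,sqrt(17) /17,sqrt( 11 ) /11, sqrt ( 5), sqrt( 7),sqrt(7 ),E  ,  E,E,pi,sqrt( 13) , sqrt( 15) ] 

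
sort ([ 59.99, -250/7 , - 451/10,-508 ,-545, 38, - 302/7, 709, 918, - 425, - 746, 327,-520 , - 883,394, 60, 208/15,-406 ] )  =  [ - 883,  -  746, - 545, - 520, - 508, - 425, - 406,- 451/10, - 302/7,- 250/7, 208/15,38, 59.99 , 60, 327 , 394,709,918 ]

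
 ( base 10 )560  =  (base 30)IK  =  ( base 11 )46a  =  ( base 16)230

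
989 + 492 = 1481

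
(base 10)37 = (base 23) 1e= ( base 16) 25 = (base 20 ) 1h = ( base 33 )14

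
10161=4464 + 5697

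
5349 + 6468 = 11817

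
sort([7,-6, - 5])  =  [ -6,  -  5, 7 ] 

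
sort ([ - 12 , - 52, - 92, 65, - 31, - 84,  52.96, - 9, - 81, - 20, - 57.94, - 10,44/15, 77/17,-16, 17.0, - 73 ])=[ - 92, - 84  , - 81, - 73,- 57.94, - 52, - 31, - 20,-16, - 12, - 10, - 9,44/15, 77/17, 17.0, 52.96,65 ] 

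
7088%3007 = 1074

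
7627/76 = 100+ 27/76 = 100.36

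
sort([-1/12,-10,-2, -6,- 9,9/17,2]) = [ - 10, - 9,-6,  -  2, - 1/12,9/17,2] 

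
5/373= 5/373 = 0.01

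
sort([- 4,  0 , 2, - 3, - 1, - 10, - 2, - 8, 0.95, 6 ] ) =[ - 10, - 8, - 4, - 3,-2, - 1, 0, 0.95, 2, 6]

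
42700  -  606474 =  - 563774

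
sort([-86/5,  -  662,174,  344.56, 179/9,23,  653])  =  [ - 662,-86/5,179/9,23,174,344.56, 653]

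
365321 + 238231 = 603552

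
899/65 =13  +  54/65 = 13.83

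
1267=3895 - 2628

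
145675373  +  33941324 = 179616697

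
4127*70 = 288890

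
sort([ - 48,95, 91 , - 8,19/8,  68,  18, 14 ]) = [ - 48,-8 , 19/8 , 14,18 , 68,91,  95 ] 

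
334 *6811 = 2274874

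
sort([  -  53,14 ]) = [ - 53, 14]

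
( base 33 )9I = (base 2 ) 100111011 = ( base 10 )315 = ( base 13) 1b3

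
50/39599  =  50/39599 = 0.00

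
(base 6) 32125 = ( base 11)3316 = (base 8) 10425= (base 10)4373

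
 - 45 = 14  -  59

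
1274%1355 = 1274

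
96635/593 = 96635/593 = 162.96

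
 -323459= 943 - 324402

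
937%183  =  22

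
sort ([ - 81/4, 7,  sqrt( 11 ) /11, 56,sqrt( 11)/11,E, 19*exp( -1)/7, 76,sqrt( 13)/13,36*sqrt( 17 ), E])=[ - 81/4,sqrt( 13)/13, sqrt(11)/11,  sqrt(11) /11  ,  19 * exp(-1 )/7, E, E, 7,56,76,  36*sqrt( 17)] 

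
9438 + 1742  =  11180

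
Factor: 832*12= 2^8*3^1*13^1= 9984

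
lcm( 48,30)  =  240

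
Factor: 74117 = 137^1*541^1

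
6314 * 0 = 0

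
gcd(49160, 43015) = 6145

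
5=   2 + 3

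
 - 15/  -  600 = 1/40 = 0.03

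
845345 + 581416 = 1426761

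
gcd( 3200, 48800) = 800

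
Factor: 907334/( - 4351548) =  - 453667/2175774 = - 2^( - 1)*3^(-1)*362629^( - 1 )*453667^1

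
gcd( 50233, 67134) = 1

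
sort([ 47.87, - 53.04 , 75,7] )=[ - 53.04,  7,  47.87, 75]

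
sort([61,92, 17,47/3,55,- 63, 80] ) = [ - 63 , 47/3,17, 55,61,80,92] 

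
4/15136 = 1/3784 = 0.00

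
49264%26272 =22992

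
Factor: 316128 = 2^5*3^1 * 37^1*89^1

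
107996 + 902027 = 1010023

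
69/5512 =69/5512 = 0.01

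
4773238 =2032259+2740979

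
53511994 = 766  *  69859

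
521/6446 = 521/6446 = 0.08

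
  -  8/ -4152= 1/519  =  0.00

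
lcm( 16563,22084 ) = 66252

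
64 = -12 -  - 76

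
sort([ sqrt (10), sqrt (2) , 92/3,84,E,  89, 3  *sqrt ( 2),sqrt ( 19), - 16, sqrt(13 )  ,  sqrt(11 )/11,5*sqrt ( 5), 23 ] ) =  [ - 16  ,  sqrt(11)/11,sqrt(2 ),E,sqrt(10),sqrt(13 ),3 * sqrt( 2) , sqrt( 19 ),5 * sqrt ( 5), 23,92/3,84,89 ] 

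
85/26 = 85/26= 3.27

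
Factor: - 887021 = -83^1 * 10687^1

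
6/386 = 3/193 = 0.02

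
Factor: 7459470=2^1* 3^2 * 5^1*82883^1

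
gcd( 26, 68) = 2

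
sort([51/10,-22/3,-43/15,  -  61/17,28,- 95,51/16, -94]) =[-95, - 94 ,  -  22/3,-61/17,-43/15,  51/16, 51/10,28]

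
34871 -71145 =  - 36274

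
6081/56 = 6081/56=108.59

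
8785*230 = 2020550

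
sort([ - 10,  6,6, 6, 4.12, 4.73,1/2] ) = [ - 10,  1/2, 4.12, 4.73, 6,6,6]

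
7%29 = 7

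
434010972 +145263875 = 579274847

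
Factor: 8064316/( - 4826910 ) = - 2^1*3^( - 1)*5^(  -  1 )*11^(-1) * 13^1 * 14627^( - 1)*155083^1 = - 4032158/2413455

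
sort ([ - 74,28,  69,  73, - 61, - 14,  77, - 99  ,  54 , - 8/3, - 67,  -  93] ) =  [ - 99, - 93 , - 74, - 67, - 61, - 14,-8/3,28,54, 69, 73,77 ] 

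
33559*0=0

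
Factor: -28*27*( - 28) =21168 =2^4*3^3*7^2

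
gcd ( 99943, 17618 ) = 1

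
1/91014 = 1/91014 = 0.00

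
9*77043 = 693387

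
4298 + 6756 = 11054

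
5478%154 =88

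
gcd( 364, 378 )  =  14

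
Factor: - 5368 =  - 2^3  *  11^1*61^1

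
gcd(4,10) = 2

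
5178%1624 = 306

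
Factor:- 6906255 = -3^1*5^1*460417^1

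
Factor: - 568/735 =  - 2^3*3^( - 1)*5^( - 1 )*7^(- 2)*71^1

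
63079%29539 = 4001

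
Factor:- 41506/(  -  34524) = 20753/17262 = 2^ ( - 1 )*3^ ( - 2 )*7^ (-1) * 137^( - 1)*20753^1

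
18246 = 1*18246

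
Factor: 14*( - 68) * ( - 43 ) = 2^3*7^1* 17^1 * 43^1 = 40936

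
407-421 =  - 14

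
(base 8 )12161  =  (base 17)111e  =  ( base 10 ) 5233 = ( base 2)1010001110001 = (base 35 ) 49i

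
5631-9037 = -3406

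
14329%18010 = 14329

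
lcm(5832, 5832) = 5832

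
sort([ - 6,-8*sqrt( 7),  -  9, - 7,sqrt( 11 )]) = [-8*sqrt ( 7),-9,-7, - 6, sqrt(11)]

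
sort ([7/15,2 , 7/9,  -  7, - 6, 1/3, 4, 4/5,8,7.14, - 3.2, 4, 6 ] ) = [ - 7,-6,-3.2 , 1/3,7/15,7/9,4/5, 2, 4,4, 6, 7.14 , 8 ]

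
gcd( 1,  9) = 1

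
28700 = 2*14350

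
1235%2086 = 1235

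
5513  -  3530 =1983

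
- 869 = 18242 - 19111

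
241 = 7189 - 6948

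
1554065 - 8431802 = - 6877737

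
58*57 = 3306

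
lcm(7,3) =21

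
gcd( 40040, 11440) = 5720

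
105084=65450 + 39634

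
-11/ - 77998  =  11/77998 = 0.00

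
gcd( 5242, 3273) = 1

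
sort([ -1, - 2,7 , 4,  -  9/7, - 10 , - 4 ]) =[ - 10, - 4, - 2 , - 9/7, - 1,4, 7 ]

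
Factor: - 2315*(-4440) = 10278600= 2^3 * 3^1*5^2*37^1* 463^1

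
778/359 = 778/359 = 2.17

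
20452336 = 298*68632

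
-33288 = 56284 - 89572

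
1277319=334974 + 942345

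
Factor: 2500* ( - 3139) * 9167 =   -  71938032500  =  - 2^2*5^4*43^1 *73^1*89^1*103^1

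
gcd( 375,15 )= 15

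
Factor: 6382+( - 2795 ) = 3587=17^1 * 211^1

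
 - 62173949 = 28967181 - 91141130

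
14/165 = 14/165 = 0.08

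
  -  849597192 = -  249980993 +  - 599616199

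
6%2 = 0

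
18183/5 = 3636 + 3/5 = 3636.60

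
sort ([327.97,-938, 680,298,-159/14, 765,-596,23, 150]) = [-938, - 596, - 159/14 , 23, 150,298, 327.97,680,765]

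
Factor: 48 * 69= 2^4*3^2 * 23^1 = 3312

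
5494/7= 784 + 6/7 =784.86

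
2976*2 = 5952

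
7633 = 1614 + 6019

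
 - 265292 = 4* ( - 66323) 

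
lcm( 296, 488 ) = 18056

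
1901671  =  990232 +911439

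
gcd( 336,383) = 1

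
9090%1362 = 918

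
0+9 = 9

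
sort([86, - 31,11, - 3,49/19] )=[ - 31, - 3,49/19,11,86] 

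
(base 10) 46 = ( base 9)51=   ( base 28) 1i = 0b101110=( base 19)28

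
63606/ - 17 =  - 63606/17 = - 3741.53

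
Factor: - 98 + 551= 3^1* 151^1= 453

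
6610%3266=78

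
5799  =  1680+4119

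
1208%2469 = 1208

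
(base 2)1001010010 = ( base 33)i0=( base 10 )594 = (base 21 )176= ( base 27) M0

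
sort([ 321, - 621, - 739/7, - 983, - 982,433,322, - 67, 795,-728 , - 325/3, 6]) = [ - 983, - 982,  -  728,  -  621 , - 325/3,-739/7, -67,6, 321, 322 , 433,795 ] 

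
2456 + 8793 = 11249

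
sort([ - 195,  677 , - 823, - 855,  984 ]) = [ - 855,-823, - 195,677, 984] 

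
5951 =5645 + 306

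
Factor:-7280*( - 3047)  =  22182160= 2^4*5^1 * 7^1 * 11^1*13^1 * 277^1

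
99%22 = 11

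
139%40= 19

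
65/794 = 65/794 = 0.08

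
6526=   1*6526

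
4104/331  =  12 + 132/331= 12.40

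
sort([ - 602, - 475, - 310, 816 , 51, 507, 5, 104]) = [ - 602, - 475, - 310, 5,51, 104,507,816] 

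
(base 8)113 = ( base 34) 27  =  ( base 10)75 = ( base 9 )83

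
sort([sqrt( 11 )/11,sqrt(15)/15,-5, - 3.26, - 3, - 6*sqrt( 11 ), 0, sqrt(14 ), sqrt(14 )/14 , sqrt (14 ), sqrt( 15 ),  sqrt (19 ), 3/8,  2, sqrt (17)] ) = [-6*sqrt(11), - 5, -3.26,-3, 0, sqrt(15 )/15, sqrt ( 14) /14, sqrt(11) /11 , 3/8,2, sqrt( 14), sqrt(14 ),sqrt( 15 ), sqrt(17), sqrt(19)]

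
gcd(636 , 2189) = 1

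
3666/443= 8 + 122/443 = 8.28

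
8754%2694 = 672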